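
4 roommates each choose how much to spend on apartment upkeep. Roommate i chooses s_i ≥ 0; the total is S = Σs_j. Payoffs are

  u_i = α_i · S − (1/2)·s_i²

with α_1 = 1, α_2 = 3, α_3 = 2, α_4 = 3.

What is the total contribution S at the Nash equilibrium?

9

Roommate i's FOC: ∂u_i/∂s_i = α_i − s_i = 0, so s_i* = α_i.
NE contributions = (1, 3, 2, 3); S = 9.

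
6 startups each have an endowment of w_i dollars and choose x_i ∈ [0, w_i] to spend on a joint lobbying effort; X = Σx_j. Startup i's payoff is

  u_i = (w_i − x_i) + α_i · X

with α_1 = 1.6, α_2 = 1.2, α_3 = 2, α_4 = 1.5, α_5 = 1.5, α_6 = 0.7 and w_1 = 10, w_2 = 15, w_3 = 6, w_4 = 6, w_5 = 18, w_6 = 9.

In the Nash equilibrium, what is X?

∂u_i/∂x_i = α_i − 1, so startup i contributes w_i if α_i > 1, else 0.
α_i > 1 for i ∈ {1, 2, 3, 4, 5}; NE contributions (10, 15, 6, 6, 18, 0), X = 55.

55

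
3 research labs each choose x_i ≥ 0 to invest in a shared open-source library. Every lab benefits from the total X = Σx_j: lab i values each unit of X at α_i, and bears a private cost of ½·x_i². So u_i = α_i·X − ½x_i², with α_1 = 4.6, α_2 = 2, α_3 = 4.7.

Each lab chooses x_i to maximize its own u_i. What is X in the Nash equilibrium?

Lab i's FOC: ∂u_i/∂x_i = α_i − x_i = 0, so x_i* = α_i.
NE contributions = (4.6, 2, 4.7); X = 11.3.

11.3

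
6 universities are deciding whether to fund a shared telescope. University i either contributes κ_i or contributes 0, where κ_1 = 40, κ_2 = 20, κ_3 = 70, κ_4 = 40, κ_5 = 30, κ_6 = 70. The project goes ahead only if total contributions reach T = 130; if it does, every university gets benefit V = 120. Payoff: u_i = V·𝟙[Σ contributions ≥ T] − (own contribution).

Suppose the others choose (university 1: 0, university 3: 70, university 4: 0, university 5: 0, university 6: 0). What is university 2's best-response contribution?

0

Others' total = 70. Even contributing 20 gives 90 < 130: no benefit either way.
Best response: 0.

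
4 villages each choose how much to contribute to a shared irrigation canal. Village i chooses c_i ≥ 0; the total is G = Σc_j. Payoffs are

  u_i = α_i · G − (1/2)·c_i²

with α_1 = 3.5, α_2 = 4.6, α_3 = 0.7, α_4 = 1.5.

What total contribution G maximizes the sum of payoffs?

Planner FOC: ∂(Σu_j)/∂c_i = (Σα_j) − c_i = 0, so c_i^SO = Σα_j = 10.3 for every i; G^SO = 41.2.

41.2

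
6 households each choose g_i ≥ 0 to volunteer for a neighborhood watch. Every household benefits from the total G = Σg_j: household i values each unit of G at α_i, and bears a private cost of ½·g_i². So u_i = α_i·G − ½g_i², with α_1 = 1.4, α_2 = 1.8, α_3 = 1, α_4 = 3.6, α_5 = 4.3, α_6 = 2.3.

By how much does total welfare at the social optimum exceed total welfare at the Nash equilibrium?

Household i's FOC: ∂u_i/∂g_i = α_i − g_i = 0, so g_i* = α_i.
NE contributions = (1.4, 1.8, 1, 3.6, 4.3, 2.3); G = 14.4.
W^NE = (Σα)·G − ½Σα_i² = 14.4² − ½·42.94 = 185.89.
Planner sets g_i = Σα_j = 14.4 for every i, so G^SO = 6·14.4 = 86.4.
W^SO = (Σα)·G^SO − ½·6·(Σα)² = (6/2)·14.4² = 622.08.
Deadweight loss = W^SO − W^NE = 436.19.

436.19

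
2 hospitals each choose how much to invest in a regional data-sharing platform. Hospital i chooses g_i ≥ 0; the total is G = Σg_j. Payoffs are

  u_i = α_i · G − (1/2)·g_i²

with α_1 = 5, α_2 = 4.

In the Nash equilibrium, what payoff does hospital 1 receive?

32.5

Hospital i's FOC: ∂u_i/∂g_i = α_i − g_i = 0, so g_i* = α_i.
NE contributions = (5, 4); G = 9.
u_1 = α_1·G − ½·(g_1)² = 5·9 − ½·5² = 32.5.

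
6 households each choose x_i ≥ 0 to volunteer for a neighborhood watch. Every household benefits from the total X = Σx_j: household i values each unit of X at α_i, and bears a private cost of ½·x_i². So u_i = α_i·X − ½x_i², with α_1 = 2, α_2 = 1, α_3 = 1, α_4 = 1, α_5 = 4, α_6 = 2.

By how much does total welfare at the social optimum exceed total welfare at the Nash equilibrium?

Household i's FOC: ∂u_i/∂x_i = α_i − x_i = 0, so x_i* = α_i.
NE contributions = (2, 1, 1, 1, 4, 2); X = 11.
W^NE = (Σα)·X − ½Σα_i² = 11² − ½·27 = 107.5.
Planner sets x_i = Σα_j = 11 for every i, so X^SO = 6·11 = 66.
W^SO = (Σα)·X^SO − ½·6·(Σα)² = (6/2)·11² = 363.
Deadweight loss = W^SO − W^NE = 255.5.

255.5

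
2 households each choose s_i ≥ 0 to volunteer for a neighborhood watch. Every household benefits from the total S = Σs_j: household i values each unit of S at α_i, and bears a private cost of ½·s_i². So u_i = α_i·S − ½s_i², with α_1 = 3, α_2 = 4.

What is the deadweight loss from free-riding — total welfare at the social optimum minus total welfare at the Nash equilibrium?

12.5

Household i's FOC: ∂u_i/∂s_i = α_i − s_i = 0, so s_i* = α_i.
NE contributions = (3, 4); S = 7.
W^NE = (Σα)·S − ½Σα_i² = 7² − ½·25 = 36.5.
Planner sets s_i = Σα_j = 7 for every i, so S^SO = 2·7 = 14.
W^SO = (Σα)·S^SO − ½·2·(Σα)² = (2/2)·7² = 49.
Deadweight loss = W^SO − W^NE = 12.5.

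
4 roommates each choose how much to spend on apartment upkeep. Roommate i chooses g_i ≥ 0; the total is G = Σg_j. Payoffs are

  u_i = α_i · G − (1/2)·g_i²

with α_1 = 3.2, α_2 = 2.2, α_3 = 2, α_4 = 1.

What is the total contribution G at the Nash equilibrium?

Roommate i's FOC: ∂u_i/∂g_i = α_i − g_i = 0, so g_i* = α_i.
NE contributions = (3.2, 2.2, 2, 1); G = 8.4.

8.4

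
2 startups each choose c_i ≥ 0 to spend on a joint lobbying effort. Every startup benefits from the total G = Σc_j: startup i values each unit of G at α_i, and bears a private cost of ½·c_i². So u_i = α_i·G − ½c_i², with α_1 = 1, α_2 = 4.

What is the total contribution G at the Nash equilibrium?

Startup i's FOC: ∂u_i/∂c_i = α_i − c_i = 0, so c_i* = α_i.
NE contributions = (1, 4); G = 5.

5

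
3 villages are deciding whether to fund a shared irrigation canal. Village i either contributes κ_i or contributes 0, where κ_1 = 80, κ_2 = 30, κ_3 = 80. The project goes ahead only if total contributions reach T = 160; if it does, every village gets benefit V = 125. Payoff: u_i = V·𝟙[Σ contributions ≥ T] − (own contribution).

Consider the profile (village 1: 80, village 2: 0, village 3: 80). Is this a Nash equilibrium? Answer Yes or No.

Total = 160 ≥ 160: provided.
Village 1 (pledges 80, payoff 45): dropping to 0 → total 80, payoff 0. No gain.
Village 2 (pledges 0, payoff 125): pledging 30 → total 190, payoff 95. No gain.
Village 3 (pledges 80, payoff 45): dropping to 0 → total 80, payoff 0. No gain.

Yes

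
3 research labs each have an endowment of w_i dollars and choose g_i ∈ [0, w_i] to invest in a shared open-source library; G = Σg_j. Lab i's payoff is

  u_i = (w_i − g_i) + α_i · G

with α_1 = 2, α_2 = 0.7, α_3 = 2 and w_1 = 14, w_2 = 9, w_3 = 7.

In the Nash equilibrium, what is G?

∂u_i/∂g_i = α_i − 1, so lab i contributes w_i if α_i > 1, else 0.
α_i > 1 for i ∈ {1, 3}; NE contributions (14, 0, 7), G = 21.

21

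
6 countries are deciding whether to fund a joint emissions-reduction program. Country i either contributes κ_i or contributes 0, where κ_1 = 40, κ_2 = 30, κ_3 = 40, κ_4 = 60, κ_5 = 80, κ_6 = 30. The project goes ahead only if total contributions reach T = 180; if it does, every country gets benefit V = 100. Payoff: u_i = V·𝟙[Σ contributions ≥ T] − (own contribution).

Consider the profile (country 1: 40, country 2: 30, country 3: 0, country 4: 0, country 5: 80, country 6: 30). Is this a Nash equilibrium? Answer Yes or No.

Total = 180 ≥ 180: provided.
Country 1 (pledges 40, payoff 60): dropping to 0 → total 140, payoff 0. No gain.
Country 2 (pledges 30, payoff 70): dropping to 0 → total 150, payoff 0. No gain.
Country 3 (pledges 0, payoff 100): pledging 40 → total 220, payoff 60. No gain.
Country 4 (pledges 0, payoff 100): pledging 60 → total 240, payoff 40. No gain.
Country 5 (pledges 80, payoff 20): dropping to 0 → total 100, payoff 0. No gain.
Country 6 (pledges 30, payoff 70): dropping to 0 → total 150, payoff 0. No gain.

Yes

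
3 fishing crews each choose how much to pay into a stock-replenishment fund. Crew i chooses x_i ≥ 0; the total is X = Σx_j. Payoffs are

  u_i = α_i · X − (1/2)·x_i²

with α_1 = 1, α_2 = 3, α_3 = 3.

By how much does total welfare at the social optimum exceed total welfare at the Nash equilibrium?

34

Crew i's FOC: ∂u_i/∂x_i = α_i − x_i = 0, so x_i* = α_i.
NE contributions = (1, 3, 3); X = 7.
W^NE = (Σα)·X − ½Σα_i² = 7² − ½·19 = 39.5.
Planner sets x_i = Σα_j = 7 for every i, so X^SO = 3·7 = 21.
W^SO = (Σα)·X^SO − ½·3·(Σα)² = (3/2)·7² = 73.5.
Deadweight loss = W^SO − W^NE = 34.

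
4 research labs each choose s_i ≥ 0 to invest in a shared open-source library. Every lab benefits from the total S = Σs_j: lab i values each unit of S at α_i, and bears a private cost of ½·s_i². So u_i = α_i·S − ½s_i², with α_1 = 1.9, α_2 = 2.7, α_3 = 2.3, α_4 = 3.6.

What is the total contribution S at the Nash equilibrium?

10.5

Lab i's FOC: ∂u_i/∂s_i = α_i − s_i = 0, so s_i* = α_i.
NE contributions = (1.9, 2.7, 2.3, 3.6); S = 10.5.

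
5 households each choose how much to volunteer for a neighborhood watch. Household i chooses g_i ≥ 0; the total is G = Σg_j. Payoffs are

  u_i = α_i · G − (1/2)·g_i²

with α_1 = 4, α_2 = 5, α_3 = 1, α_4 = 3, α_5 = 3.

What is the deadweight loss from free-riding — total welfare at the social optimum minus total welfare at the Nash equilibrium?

Household i's FOC: ∂u_i/∂g_i = α_i − g_i = 0, so g_i* = α_i.
NE contributions = (4, 5, 1, 3, 3); G = 16.
W^NE = (Σα)·G − ½Σα_i² = 16² − ½·60 = 226.
Planner sets g_i = Σα_j = 16 for every i, so G^SO = 5·16 = 80.
W^SO = (Σα)·G^SO − ½·5·(Σα)² = (5/2)·16² = 640.
Deadweight loss = W^SO − W^NE = 414.

414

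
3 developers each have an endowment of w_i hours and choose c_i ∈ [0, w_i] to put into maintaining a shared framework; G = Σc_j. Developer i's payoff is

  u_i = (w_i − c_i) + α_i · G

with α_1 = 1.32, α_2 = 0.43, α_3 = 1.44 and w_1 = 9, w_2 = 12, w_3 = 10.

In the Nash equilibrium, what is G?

∂u_i/∂c_i = α_i − 1, so developer i contributes w_i if α_i > 1, else 0.
α_i > 1 for i ∈ {1, 3}; NE contributions (9, 0, 10), G = 19.

19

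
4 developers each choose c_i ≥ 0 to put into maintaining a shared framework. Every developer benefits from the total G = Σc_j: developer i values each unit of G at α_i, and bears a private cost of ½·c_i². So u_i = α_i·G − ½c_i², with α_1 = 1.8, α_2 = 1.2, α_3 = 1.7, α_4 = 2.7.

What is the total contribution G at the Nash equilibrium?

7.4

Developer i's FOC: ∂u_i/∂c_i = α_i − c_i = 0, so c_i* = α_i.
NE contributions = (1.8, 1.2, 1.7, 2.7); G = 7.4.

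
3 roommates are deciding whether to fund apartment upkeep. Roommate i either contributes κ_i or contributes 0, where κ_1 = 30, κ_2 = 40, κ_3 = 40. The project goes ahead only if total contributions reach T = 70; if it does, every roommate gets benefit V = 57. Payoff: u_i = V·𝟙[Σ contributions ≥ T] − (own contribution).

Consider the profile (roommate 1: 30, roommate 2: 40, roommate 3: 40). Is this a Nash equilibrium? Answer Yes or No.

No

Total = 110 ≥ 70: provided.
Roommate 1 (pledges 30, payoff 27): dropping to 0 → total 80, payoff 57. Profitable deviation.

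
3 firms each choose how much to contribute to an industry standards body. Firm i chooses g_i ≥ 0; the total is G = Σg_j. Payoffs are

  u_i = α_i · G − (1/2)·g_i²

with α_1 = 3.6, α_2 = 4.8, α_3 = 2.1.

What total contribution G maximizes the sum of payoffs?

31.5

Planner FOC: ∂(Σu_j)/∂g_i = (Σα_j) − g_i = 0, so g_i^SO = Σα_j = 10.5 for every i; G^SO = 31.5.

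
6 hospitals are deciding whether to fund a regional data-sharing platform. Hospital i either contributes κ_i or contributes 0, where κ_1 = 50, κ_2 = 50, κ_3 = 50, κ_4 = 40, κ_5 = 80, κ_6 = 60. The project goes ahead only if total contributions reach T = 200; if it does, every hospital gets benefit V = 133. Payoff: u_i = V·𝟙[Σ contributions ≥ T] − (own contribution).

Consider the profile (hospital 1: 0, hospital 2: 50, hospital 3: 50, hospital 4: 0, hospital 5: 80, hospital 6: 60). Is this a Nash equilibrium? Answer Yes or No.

Total = 240 ≥ 200: provided.
Hospital 1 (pledges 0, payoff 133): pledging 50 → total 290, payoff 83. No gain.
Hospital 2 (pledges 50, payoff 83): dropping to 0 → total 190, payoff 0. No gain.
Hospital 3 (pledges 50, payoff 83): dropping to 0 → total 190, payoff 0. No gain.
Hospital 4 (pledges 0, payoff 133): pledging 40 → total 280, payoff 93. No gain.
Hospital 5 (pledges 80, payoff 53): dropping to 0 → total 160, payoff 0. No gain.
Hospital 6 (pledges 60, payoff 73): dropping to 0 → total 180, payoff 0. No gain.

Yes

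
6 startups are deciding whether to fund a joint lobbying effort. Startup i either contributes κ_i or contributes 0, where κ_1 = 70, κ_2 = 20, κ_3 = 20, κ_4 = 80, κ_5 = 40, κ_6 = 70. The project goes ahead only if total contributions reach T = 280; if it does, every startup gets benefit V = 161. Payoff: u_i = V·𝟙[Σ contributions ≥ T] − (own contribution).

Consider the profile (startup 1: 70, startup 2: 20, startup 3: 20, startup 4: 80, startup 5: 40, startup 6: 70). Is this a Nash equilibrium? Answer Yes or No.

Total = 300 ≥ 280: provided.
Startup 1 (pledges 70, payoff 91): dropping to 0 → total 230, payoff 0. No gain.
Startup 2 (pledges 20, payoff 141): dropping to 0 → total 280, payoff 161. Profitable deviation.

No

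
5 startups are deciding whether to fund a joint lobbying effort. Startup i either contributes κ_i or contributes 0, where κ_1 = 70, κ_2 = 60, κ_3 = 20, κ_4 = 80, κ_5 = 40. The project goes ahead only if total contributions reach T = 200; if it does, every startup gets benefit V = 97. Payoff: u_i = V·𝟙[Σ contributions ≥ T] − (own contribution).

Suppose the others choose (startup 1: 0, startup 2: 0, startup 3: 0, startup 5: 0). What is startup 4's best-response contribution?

0

Others' total = 0. Even contributing 80 gives 80 < 200: no benefit either way.
Best response: 0.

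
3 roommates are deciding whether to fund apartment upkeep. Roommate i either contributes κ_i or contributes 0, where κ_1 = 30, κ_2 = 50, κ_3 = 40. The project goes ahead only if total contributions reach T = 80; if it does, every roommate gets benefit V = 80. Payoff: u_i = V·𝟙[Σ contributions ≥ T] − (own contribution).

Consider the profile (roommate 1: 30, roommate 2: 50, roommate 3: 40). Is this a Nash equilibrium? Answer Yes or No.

No

Total = 120 ≥ 80: provided.
Roommate 1 (pledges 30, payoff 50): dropping to 0 → total 90, payoff 80. Profitable deviation.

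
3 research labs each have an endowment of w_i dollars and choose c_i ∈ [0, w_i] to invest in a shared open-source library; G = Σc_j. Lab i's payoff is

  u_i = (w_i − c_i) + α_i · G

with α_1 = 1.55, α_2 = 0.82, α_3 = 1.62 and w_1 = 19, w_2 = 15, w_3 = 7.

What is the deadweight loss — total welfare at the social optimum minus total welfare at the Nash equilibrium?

44.85

∂u_i/∂c_i = α_i − 1, so lab i contributes w_i if α_i > 1, else 0.
α_i > 1 for i ∈ {1, 3}; NE contributions (19, 0, 7), G = 26.
W^NE = Σw_i − G^NE + (Σα_i)·G^NE = 41 + 2.99·26 = 118.74.
Planner: ∂(Σu_j)/∂c_i = Σα_j − 1 = 2.99 > 0, so everyone contributes w_i; G^SO = 41, W^SO = 41 + 2.99·41 = 163.59.
Deadweight loss = 44.85.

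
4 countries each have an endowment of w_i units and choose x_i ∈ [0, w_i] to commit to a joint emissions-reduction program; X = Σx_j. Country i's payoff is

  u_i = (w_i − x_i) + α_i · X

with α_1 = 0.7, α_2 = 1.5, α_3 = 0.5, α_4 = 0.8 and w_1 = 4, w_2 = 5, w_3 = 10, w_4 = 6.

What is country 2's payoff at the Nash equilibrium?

7.5

∂u_i/∂x_i = α_i − 1, so country i contributes w_i if α_i > 1, else 0.
α_i > 1 for i ∈ {2}; NE contributions (0, 5, 0, 0), X = 5.
u_2 = (5 − 5) + 1.5·5 = 7.5.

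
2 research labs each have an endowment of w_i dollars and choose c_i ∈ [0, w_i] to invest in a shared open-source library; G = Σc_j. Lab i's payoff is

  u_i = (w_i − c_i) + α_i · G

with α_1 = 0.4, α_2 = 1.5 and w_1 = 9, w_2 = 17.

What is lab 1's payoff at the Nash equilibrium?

∂u_i/∂c_i = α_i − 1, so lab i contributes w_i if α_i > 1, else 0.
α_i > 1 for i ∈ {2}; NE contributions (0, 17), G = 17.
u_1 = (9 − 0) + 0.4·17 = 15.8.

15.8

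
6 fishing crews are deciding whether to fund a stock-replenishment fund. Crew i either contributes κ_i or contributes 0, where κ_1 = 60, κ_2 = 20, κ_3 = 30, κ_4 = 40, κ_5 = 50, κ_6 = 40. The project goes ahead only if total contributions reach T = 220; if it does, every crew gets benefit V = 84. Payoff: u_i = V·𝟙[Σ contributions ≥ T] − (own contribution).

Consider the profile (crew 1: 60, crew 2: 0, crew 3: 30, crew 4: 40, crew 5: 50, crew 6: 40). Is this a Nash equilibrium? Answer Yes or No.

Yes

Total = 220 ≥ 220: provided.
Crew 1 (pledges 60, payoff 24): dropping to 0 → total 160, payoff 0. No gain.
Crew 2 (pledges 0, payoff 84): pledging 20 → total 240, payoff 64. No gain.
Crew 3 (pledges 30, payoff 54): dropping to 0 → total 190, payoff 0. No gain.
Crew 4 (pledges 40, payoff 44): dropping to 0 → total 180, payoff 0. No gain.
Crew 5 (pledges 50, payoff 34): dropping to 0 → total 170, payoff 0. No gain.
Crew 6 (pledges 40, payoff 44): dropping to 0 → total 180, payoff 0. No gain.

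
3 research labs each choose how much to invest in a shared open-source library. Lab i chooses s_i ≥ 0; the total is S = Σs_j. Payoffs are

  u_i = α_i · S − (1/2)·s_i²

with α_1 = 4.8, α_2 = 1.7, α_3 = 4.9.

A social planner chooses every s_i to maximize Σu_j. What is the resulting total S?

34.2

Planner FOC: ∂(Σu_j)/∂s_i = (Σα_j) − s_i = 0, so s_i^SO = Σα_j = 11.4 for every i; S^SO = 34.2.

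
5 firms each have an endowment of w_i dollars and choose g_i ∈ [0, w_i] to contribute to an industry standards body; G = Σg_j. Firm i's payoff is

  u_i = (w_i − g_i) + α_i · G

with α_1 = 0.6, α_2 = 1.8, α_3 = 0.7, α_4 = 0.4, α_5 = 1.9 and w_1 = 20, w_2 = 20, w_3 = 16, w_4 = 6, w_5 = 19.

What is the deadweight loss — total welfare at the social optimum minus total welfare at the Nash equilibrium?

184.8

∂u_i/∂g_i = α_i − 1, so firm i contributes w_i if α_i > 1, else 0.
α_i > 1 for i ∈ {2, 5}; NE contributions (0, 20, 0, 0, 19), G = 39.
W^NE = Σw_i − G^NE + (Σα_i)·G^NE = 81 + 4.4·39 = 252.6.
Planner: ∂(Σu_j)/∂g_i = Σα_j − 1 = 4.4 > 0, so everyone contributes w_i; G^SO = 81, W^SO = 81 + 4.4·81 = 437.4.
Deadweight loss = 184.8.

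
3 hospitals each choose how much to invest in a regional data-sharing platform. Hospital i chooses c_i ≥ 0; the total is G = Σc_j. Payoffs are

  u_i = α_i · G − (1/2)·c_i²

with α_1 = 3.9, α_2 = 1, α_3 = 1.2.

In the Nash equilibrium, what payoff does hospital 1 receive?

Hospital i's FOC: ∂u_i/∂c_i = α_i − c_i = 0, so c_i* = α_i.
NE contributions = (3.9, 1, 1.2); G = 6.1.
u_1 = α_1·G − ½·(c_1)² = 3.9·6.1 − ½·3.9² = 16.185.

16.185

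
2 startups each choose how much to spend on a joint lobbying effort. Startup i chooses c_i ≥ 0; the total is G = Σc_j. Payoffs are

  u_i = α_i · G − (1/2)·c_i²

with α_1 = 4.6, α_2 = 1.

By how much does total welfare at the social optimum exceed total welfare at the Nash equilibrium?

Startup i's FOC: ∂u_i/∂c_i = α_i − c_i = 0, so c_i* = α_i.
NE contributions = (4.6, 1); G = 5.6.
W^NE = (Σα)·G − ½Σα_i² = 5.6² − ½·22.16 = 20.28.
Planner sets c_i = Σα_j = 5.6 for every i, so G^SO = 2·5.6 = 11.2.
W^SO = (Σα)·G^SO − ½·2·(Σα)² = (2/2)·5.6² = 31.36.
Deadweight loss = W^SO − W^NE = 11.08.

11.08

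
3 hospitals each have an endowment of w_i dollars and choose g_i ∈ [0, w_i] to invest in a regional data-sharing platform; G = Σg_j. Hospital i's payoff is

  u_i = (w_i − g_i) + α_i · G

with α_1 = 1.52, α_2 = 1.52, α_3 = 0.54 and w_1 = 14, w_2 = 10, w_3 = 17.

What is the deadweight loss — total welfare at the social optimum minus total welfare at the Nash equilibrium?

∂u_i/∂g_i = α_i − 1, so hospital i contributes w_i if α_i > 1, else 0.
α_i > 1 for i ∈ {1, 2}; NE contributions (14, 10, 0), G = 24.
W^NE = Σw_i − G^NE + (Σα_i)·G^NE = 41 + 2.58·24 = 102.92.
Planner: ∂(Σu_j)/∂g_i = Σα_j − 1 = 2.58 > 0, so everyone contributes w_i; G^SO = 41, W^SO = 41 + 2.58·41 = 146.78.
Deadweight loss = 43.86.

43.86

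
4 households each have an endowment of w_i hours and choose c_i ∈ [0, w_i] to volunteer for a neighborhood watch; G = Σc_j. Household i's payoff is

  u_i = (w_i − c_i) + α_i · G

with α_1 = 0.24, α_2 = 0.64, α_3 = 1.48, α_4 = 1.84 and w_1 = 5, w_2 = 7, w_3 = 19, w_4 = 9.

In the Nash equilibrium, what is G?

28

∂u_i/∂c_i = α_i − 1, so household i contributes w_i if α_i > 1, else 0.
α_i > 1 for i ∈ {3, 4}; NE contributions (0, 0, 19, 9), G = 28.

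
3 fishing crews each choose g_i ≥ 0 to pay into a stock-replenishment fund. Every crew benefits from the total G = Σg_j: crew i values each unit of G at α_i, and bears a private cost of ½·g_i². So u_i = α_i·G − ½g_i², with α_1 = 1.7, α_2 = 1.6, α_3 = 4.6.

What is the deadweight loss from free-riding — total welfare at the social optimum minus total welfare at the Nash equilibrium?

Crew i's FOC: ∂u_i/∂g_i = α_i − g_i = 0, so g_i* = α_i.
NE contributions = (1.7, 1.6, 4.6); G = 7.9.
W^NE = (Σα)·G − ½Σα_i² = 7.9² − ½·26.61 = 49.105.
Planner sets g_i = Σα_j = 7.9 for every i, so G^SO = 3·7.9 = 23.7.
W^SO = (Σα)·G^SO − ½·3·(Σα)² = (3/2)·7.9² = 93.615.
Deadweight loss = W^SO − W^NE = 44.51.

44.51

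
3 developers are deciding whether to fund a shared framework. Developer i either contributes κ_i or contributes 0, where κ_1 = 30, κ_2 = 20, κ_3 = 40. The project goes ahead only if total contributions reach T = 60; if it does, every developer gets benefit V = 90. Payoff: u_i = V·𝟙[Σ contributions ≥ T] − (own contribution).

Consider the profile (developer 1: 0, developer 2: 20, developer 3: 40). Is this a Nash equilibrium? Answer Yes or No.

Total = 60 ≥ 60: provided.
Developer 1 (pledges 0, payoff 90): pledging 30 → total 90, payoff 60. No gain.
Developer 2 (pledges 20, payoff 70): dropping to 0 → total 40, payoff 0. No gain.
Developer 3 (pledges 40, payoff 50): dropping to 0 → total 20, payoff 0. No gain.

Yes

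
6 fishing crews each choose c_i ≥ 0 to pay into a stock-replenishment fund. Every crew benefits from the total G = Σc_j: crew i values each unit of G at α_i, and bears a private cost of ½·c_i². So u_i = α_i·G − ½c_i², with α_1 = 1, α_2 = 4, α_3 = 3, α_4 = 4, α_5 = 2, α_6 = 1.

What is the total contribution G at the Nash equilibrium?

15

Crew i's FOC: ∂u_i/∂c_i = α_i − c_i = 0, so c_i* = α_i.
NE contributions = (1, 4, 3, 4, 2, 1); G = 15.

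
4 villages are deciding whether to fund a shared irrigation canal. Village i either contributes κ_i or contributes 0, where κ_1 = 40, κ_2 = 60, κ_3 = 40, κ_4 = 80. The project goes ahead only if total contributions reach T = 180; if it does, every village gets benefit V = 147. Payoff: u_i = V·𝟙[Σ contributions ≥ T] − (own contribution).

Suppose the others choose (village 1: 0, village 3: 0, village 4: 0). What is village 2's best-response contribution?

0

Others' total = 0. Even contributing 60 gives 60 < 180: no benefit either way.
Best response: 0.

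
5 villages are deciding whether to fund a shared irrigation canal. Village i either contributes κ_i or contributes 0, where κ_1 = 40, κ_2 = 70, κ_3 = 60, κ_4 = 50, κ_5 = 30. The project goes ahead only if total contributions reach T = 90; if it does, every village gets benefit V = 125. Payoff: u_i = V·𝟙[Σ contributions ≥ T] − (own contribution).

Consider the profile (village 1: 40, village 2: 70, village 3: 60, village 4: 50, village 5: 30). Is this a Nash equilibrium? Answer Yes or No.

No

Total = 250 ≥ 90: provided.
Village 1 (pledges 40, payoff 85): dropping to 0 → total 210, payoff 125. Profitable deviation.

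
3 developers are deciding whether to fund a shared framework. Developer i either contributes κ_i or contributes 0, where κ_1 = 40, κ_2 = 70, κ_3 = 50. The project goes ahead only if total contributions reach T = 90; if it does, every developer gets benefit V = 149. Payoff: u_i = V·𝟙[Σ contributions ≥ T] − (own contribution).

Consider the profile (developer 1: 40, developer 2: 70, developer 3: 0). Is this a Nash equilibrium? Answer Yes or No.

Yes

Total = 110 ≥ 90: provided.
Developer 1 (pledges 40, payoff 109): dropping to 0 → total 70, payoff 0. No gain.
Developer 2 (pledges 70, payoff 79): dropping to 0 → total 40, payoff 0. No gain.
Developer 3 (pledges 0, payoff 149): pledging 50 → total 160, payoff 99. No gain.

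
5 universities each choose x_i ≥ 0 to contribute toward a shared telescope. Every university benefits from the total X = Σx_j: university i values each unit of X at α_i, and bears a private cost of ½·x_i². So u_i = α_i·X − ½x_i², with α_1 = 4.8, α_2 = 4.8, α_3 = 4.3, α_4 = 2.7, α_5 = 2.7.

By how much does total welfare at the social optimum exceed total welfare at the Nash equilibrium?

598.31

University i's FOC: ∂u_i/∂x_i = α_i − x_i = 0, so x_i* = α_i.
NE contributions = (4.8, 4.8, 4.3, 2.7, 2.7); X = 19.3.
W^NE = (Σα)·X − ½Σα_i² = 19.3² − ½·79.15 = 332.915.
Planner sets x_i = Σα_j = 19.3 for every i, so X^SO = 5·19.3 = 96.5.
W^SO = (Σα)·X^SO − ½·5·(Σα)² = (5/2)·19.3² = 931.225.
Deadweight loss = W^SO − W^NE = 598.31.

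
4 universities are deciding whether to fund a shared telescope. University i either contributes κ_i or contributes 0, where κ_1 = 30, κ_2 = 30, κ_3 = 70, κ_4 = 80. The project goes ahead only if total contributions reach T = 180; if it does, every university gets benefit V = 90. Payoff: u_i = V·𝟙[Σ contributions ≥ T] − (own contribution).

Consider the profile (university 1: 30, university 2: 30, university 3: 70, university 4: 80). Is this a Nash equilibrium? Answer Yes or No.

No

Total = 210 ≥ 180: provided.
University 1 (pledges 30, payoff 60): dropping to 0 → total 180, payoff 90. Profitable deviation.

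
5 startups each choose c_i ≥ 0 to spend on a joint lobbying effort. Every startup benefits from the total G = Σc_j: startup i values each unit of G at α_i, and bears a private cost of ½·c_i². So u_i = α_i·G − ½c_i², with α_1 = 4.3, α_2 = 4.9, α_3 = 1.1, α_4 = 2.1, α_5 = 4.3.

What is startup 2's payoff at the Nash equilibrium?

Startup i's FOC: ∂u_i/∂c_i = α_i − c_i = 0, so c_i* = α_i.
NE contributions = (4.3, 4.9, 1.1, 2.1, 4.3); G = 16.7.
u_2 = α_2·G − ½·(c_2)² = 4.9·16.7 − ½·4.9² = 69.825.

69.825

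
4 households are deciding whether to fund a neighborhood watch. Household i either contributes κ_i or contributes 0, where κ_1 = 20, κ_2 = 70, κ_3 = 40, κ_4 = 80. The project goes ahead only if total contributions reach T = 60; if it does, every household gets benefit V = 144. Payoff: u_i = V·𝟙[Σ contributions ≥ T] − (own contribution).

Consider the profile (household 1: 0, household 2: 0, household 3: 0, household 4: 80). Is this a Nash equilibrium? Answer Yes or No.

Yes

Total = 80 ≥ 60: provided.
Household 1 (pledges 0, payoff 144): pledging 20 → total 100, payoff 124. No gain.
Household 2 (pledges 0, payoff 144): pledging 70 → total 150, payoff 74. No gain.
Household 3 (pledges 0, payoff 144): pledging 40 → total 120, payoff 104. No gain.
Household 4 (pledges 80, payoff 64): dropping to 0 → total 0, payoff 0. No gain.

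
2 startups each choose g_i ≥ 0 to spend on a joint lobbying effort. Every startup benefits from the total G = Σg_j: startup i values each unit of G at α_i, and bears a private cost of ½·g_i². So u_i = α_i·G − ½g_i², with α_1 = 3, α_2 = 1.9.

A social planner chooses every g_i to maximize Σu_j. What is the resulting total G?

9.8

Planner FOC: ∂(Σu_j)/∂g_i = (Σα_j) − g_i = 0, so g_i^SO = Σα_j = 4.9 for every i; G^SO = 9.8.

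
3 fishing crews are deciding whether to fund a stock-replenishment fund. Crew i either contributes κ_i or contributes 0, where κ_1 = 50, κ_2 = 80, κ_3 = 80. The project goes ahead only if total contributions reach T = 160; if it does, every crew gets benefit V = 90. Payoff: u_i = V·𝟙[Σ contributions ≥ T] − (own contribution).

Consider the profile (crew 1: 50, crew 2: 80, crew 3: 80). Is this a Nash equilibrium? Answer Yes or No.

Total = 210 ≥ 160: provided.
Crew 1 (pledges 50, payoff 40): dropping to 0 → total 160, payoff 90. Profitable deviation.

No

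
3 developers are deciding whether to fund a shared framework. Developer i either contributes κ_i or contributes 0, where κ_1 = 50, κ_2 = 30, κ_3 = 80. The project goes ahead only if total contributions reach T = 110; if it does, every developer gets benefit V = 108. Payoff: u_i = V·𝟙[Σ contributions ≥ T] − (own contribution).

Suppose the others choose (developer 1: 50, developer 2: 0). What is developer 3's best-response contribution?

80

Others' total = 50. Contributing 80 brings total to 130 ≥ 110: gain V − κ_3 = 28.
Best response: 80.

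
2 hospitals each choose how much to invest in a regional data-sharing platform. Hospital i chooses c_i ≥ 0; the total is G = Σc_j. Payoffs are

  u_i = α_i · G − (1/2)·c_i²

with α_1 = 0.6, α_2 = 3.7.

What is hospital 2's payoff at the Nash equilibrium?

Hospital i's FOC: ∂u_i/∂c_i = α_i − c_i = 0, so c_i* = α_i.
NE contributions = (0.6, 3.7); G = 4.3.
u_2 = α_2·G − ½·(c_2)² = 3.7·4.3 − ½·3.7² = 9.065.

9.065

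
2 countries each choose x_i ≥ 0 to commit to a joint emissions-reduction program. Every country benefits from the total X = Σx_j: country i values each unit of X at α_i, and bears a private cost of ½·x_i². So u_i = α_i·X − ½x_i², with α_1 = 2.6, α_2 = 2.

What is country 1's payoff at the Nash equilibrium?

Country i's FOC: ∂u_i/∂x_i = α_i − x_i = 0, so x_i* = α_i.
NE contributions = (2.6, 2); X = 4.6.
u_1 = α_1·X − ½·(x_1)² = 2.6·4.6 − ½·2.6² = 8.58.

8.58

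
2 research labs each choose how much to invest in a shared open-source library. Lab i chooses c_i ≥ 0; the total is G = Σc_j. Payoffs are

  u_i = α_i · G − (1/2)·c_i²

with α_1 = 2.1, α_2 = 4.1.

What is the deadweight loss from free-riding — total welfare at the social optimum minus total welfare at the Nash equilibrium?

10.61

Lab i's FOC: ∂u_i/∂c_i = α_i − c_i = 0, so c_i* = α_i.
NE contributions = (2.1, 4.1); G = 6.2.
W^NE = (Σα)·G − ½Σα_i² = 6.2² − ½·21.22 = 27.83.
Planner sets c_i = Σα_j = 6.2 for every i, so G^SO = 2·6.2 = 12.4.
W^SO = (Σα)·G^SO − ½·2·(Σα)² = (2/2)·6.2² = 38.44.
Deadweight loss = W^SO − W^NE = 10.61.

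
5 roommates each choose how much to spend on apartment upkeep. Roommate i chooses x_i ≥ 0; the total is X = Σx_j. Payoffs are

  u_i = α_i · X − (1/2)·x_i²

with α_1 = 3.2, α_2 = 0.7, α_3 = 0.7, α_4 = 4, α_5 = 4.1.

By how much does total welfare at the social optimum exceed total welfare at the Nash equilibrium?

Roommate i's FOC: ∂u_i/∂x_i = α_i − x_i = 0, so x_i* = α_i.
NE contributions = (3.2, 0.7, 0.7, 4, 4.1); X = 12.7.
W^NE = (Σα)·X − ½Σα_i² = 12.7² − ½·44.03 = 139.275.
Planner sets x_i = Σα_j = 12.7 for every i, so X^SO = 5·12.7 = 63.5.
W^SO = (Σα)·X^SO − ½·5·(Σα)² = (5/2)·12.7² = 403.225.
Deadweight loss = W^SO − W^NE = 263.95.

263.95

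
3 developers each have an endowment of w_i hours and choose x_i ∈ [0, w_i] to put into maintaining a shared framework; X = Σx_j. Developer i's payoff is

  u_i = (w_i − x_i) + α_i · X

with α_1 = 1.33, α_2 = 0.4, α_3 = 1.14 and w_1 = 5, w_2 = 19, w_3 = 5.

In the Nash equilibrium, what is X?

10

∂u_i/∂x_i = α_i − 1, so developer i contributes w_i if α_i > 1, else 0.
α_i > 1 for i ∈ {1, 3}; NE contributions (5, 0, 5), X = 10.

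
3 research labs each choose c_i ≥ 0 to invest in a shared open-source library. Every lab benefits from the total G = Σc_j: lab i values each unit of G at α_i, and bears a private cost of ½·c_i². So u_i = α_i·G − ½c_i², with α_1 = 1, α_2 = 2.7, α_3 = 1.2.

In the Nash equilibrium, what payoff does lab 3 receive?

Lab i's FOC: ∂u_i/∂c_i = α_i − c_i = 0, so c_i* = α_i.
NE contributions = (1, 2.7, 1.2); G = 4.9.
u_3 = α_3·G − ½·(c_3)² = 1.2·4.9 − ½·1.2² = 5.16.

5.16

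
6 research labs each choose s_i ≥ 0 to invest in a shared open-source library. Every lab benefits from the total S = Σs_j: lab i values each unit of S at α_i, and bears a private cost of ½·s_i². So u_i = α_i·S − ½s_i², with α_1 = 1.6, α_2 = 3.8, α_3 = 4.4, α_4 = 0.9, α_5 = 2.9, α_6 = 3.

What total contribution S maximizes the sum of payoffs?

99.6

Planner FOC: ∂(Σu_j)/∂s_i = (Σα_j) − s_i = 0, so s_i^SO = Σα_j = 16.6 for every i; S^SO = 99.6.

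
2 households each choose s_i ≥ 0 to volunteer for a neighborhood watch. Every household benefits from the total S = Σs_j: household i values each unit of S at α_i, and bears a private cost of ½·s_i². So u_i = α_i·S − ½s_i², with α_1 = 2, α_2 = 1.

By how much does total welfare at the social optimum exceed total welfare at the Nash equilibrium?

Household i's FOC: ∂u_i/∂s_i = α_i − s_i = 0, so s_i* = α_i.
NE contributions = (2, 1); S = 3.
W^NE = (Σα)·S − ½Σα_i² = 3² − ½·5 = 6.5.
Planner sets s_i = Σα_j = 3 for every i, so S^SO = 2·3 = 6.
W^SO = (Σα)·S^SO − ½·2·(Σα)² = (2/2)·3² = 9.
Deadweight loss = W^SO − W^NE = 2.5.

2.5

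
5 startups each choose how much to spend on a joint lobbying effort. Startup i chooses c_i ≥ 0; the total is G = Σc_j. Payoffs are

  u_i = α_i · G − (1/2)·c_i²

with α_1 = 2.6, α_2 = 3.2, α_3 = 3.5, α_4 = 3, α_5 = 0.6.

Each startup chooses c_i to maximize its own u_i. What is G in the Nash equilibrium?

12.9

Startup i's FOC: ∂u_i/∂c_i = α_i − c_i = 0, so c_i* = α_i.
NE contributions = (2.6, 3.2, 3.5, 3, 0.6); G = 12.9.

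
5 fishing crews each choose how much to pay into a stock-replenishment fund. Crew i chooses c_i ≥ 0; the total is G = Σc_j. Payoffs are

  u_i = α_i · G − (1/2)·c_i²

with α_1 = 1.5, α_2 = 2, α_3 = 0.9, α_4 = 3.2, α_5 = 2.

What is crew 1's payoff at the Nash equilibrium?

13.275

Crew i's FOC: ∂u_i/∂c_i = α_i − c_i = 0, so c_i* = α_i.
NE contributions = (1.5, 2, 0.9, 3.2, 2); G = 9.6.
u_1 = α_1·G − ½·(c_1)² = 1.5·9.6 − ½·1.5² = 13.275.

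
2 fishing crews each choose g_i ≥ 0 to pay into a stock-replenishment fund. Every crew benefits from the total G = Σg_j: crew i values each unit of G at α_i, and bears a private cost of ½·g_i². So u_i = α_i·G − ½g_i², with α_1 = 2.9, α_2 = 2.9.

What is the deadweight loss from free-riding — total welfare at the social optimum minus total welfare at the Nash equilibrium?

8.41

Crew i's FOC: ∂u_i/∂g_i = α_i − g_i = 0, so g_i* = α_i.
NE contributions = (2.9, 2.9); G = 5.8.
W^NE = (Σα)·G − ½Σα_i² = 5.8² − ½·16.82 = 25.23.
Planner sets g_i = Σα_j = 5.8 for every i, so G^SO = 2·5.8 = 11.6.
W^SO = (Σα)·G^SO − ½·2·(Σα)² = (2/2)·5.8² = 33.64.
Deadweight loss = W^SO − W^NE = 8.41.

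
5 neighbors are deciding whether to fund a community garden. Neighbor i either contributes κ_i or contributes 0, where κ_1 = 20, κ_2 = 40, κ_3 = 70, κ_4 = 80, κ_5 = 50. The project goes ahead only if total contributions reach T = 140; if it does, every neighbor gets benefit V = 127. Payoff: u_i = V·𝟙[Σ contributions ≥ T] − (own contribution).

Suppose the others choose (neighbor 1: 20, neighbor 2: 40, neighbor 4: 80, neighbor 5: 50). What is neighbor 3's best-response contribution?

0

Others' total = 190 ≥ 140; contributing adds cost 70 for no extra benefit.
Best response: 0.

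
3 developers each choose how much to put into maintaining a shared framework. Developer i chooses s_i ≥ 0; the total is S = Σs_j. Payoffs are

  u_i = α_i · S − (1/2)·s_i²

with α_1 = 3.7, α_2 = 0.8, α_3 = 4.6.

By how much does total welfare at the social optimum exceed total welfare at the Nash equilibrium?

Developer i's FOC: ∂u_i/∂s_i = α_i − s_i = 0, so s_i* = α_i.
NE contributions = (3.7, 0.8, 4.6); S = 9.1.
W^NE = (Σα)·S − ½Σα_i² = 9.1² − ½·35.49 = 65.065.
Planner sets s_i = Σα_j = 9.1 for every i, so S^SO = 3·9.1 = 27.3.
W^SO = (Σα)·S^SO − ½·3·(Σα)² = (3/2)·9.1² = 124.215.
Deadweight loss = W^SO − W^NE = 59.15.

59.15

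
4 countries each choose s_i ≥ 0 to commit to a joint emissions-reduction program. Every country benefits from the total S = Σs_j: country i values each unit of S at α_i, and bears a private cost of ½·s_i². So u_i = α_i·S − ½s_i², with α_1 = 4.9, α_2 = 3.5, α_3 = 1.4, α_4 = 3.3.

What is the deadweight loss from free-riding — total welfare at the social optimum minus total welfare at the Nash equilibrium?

Country i's FOC: ∂u_i/∂s_i = α_i − s_i = 0, so s_i* = α_i.
NE contributions = (4.9, 3.5, 1.4, 3.3); S = 13.1.
W^NE = (Σα)·S − ½Σα_i² = 13.1² − ½·49.11 = 147.055.
Planner sets s_i = Σα_j = 13.1 for every i, so S^SO = 4·13.1 = 52.4.
W^SO = (Σα)·S^SO − ½·4·(Σα)² = (4/2)·13.1² = 343.22.
Deadweight loss = W^SO − W^NE = 196.165.

196.165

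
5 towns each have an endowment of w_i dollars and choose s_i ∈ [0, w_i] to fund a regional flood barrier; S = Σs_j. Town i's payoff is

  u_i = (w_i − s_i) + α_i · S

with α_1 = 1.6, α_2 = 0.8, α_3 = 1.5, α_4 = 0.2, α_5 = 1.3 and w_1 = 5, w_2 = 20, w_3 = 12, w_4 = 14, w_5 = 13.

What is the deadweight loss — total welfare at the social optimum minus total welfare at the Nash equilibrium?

∂u_i/∂s_i = α_i − 1, so town i contributes w_i if α_i > 1, else 0.
α_i > 1 for i ∈ {1, 3, 5}; NE contributions (5, 0, 12, 0, 13), S = 30.
W^NE = Σw_i − S^NE + (Σα_i)·S^NE = 64 + 4.4·30 = 196.
Planner: ∂(Σu_j)/∂s_i = Σα_j − 1 = 4.4 > 0, so everyone contributes w_i; S^SO = 64, W^SO = 64 + 4.4·64 = 345.6.
Deadweight loss = 149.6.

149.6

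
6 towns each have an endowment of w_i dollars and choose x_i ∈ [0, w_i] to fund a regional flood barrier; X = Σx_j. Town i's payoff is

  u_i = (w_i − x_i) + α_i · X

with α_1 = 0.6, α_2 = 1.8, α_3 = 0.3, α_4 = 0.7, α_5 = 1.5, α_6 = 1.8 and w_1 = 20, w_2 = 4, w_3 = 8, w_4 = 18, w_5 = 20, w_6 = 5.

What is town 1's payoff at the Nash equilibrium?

∂u_i/∂x_i = α_i − 1, so town i contributes w_i if α_i > 1, else 0.
α_i > 1 for i ∈ {2, 5, 6}; NE contributions (0, 4, 0, 0, 20, 5), X = 29.
u_1 = (20 − 0) + 0.6·29 = 37.4.

37.4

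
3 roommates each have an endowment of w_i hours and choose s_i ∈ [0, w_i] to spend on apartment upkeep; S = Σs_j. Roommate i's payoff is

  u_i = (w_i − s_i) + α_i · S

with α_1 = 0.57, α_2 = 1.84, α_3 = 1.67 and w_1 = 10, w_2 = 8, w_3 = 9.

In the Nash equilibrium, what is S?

∂u_i/∂s_i = α_i − 1, so roommate i contributes w_i if α_i > 1, else 0.
α_i > 1 for i ∈ {2, 3}; NE contributions (0, 8, 9), S = 17.

17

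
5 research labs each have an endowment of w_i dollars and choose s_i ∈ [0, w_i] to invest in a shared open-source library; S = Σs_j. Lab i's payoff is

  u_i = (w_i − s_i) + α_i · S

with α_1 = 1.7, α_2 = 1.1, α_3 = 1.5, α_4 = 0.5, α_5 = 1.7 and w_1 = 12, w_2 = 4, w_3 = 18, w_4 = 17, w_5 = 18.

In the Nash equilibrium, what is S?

∂u_i/∂s_i = α_i − 1, so lab i contributes w_i if α_i > 1, else 0.
α_i > 1 for i ∈ {1, 2, 3, 5}; NE contributions (12, 4, 18, 0, 18), S = 52.

52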